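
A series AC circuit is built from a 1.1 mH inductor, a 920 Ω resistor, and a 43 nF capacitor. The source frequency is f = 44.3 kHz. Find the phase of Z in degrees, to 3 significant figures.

ω = 2πf = 278300 rad/s
X_L = ωL = 306 Ω
X_C = 1/(ωC) = 83.6 Ω
Net reactance X = X_L − X_C = 223 Ω
Z = 920 + j223 Ω
|Z| = √(920² + 223²) = 947 Ω
∠Z = arctan(223/920) = 13.6°

13.6°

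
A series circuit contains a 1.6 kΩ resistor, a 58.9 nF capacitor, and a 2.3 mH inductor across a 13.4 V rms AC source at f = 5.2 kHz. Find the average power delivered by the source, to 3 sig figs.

104 mW

ω = 2πf = 32670 rad/s
X_L = ωL = 75.1 Ω
X_C = 1/(ωC) = 520 Ω
Net reactance X = X_L − X_C = -444 Ω
Z = 1600 − j444 Ω
|Z| = √(1600² + 444²) = 1660 Ω
∠Z = arctan(-444/1600) = -15.5°
I = V/|Z| = 8.07 mA
P = VI cos φ = 13.4 × 0.00807 × cos(-15.5°) = 104 mW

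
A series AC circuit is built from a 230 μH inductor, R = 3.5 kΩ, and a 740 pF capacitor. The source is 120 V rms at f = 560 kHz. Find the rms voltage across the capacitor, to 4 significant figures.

ω = 2πf = 3.519e+06 rad/s
X_L = ωL = 809.3 Ω
X_C = 1/(ωC) = 384.1 Ω
Net reactance X = X_L − X_C = 425.2 Ω
Z = 3500 + j425.2 Ω
|Z| = √(3500² + 425.2²) = 3526 Ω
I = V/|Z| = 34.04 mA
V_C = I·|Z_C| = 0.03404 × 384.1 = 13.07 V

13.07 V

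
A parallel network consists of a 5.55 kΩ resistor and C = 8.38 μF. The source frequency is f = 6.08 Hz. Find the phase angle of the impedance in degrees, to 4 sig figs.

ω = 2πf = 38.20 rad/s
X_C = 1/(ωC) = 3124 Ω
Parallel: admittances add. Y = 1/R + jωC
Y = (0.0001802 + j0.0003201) S
|Y| = 0.0003674 S → |Z| = 1/|Y| = 2722 Ω, ∠Z = −∠Y = -60.63°

-60.63°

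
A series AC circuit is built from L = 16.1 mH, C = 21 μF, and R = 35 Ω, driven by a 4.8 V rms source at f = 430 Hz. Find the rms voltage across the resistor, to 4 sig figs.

ω = 2πf = 2702 rad/s
X_L = ωL = 43.50 Ω
X_C = 1/(ωC) = 17.63 Ω
Net reactance X = X_L − X_C = 25.87 Ω
Z = 35.00 + j25.87 Ω
|Z| = √(35.00² + 25.87²) = 43.53 Ω
I = V/|Z| = 110.3 mA
V_R = I·|Z_R| = 0.1103 × 35.00 = 3.860 V

3.860 V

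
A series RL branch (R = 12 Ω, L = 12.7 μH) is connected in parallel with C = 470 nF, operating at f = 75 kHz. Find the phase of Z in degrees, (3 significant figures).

-70.5°

ω = 2πf = 471200 rad/s
X_L = ωL = 5.98 Ω
X_C = 1/(ωC) = 4.52 Ω
Branch 1 (R+jX_L): Z₁ = 12.0 + j5.98 Ω, |Z₁| = 13.4 Ω
Branch 2 (−jX_C): Z₂ = −j4.52 Ω
Parallel: Z = Z₁Z₂/(Z₁+Z₂), |Z| = 5.01 Ω, ∠Z = -70.5°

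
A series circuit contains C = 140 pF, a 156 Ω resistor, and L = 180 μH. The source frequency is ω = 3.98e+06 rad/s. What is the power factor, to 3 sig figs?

0.143

X_L = ωL = 716 Ω
X_C = 1/(ωC) = 1790 Ω
Net reactance X = X_L − X_C = -1080 Ω
Z = 156 − j1080 Ω
|Z| = √(156² + 1080²) = 1090 Ω
∠Z = arctan(-1080/156) = -81.8°
cos φ = cos(-81.8°) = 0.143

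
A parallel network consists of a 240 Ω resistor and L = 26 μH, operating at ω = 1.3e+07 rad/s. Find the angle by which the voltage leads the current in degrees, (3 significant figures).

35.4°

X_L = ωL = 338 Ω
Parallel: admittances add. Y = 1/R + 1/(jωL)
Y = (0.00417 − j0.00296) S
|Y| = 0.00511 S → |Z| = 1/|Y| = 196 Ω, ∠Z = −∠Y = 35.4°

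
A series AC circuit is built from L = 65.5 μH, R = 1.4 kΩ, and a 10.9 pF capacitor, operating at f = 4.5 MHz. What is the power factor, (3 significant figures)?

0.709

ω = 2πf = 2.827e+07 rad/s
X_L = ωL = 1850 Ω
X_C = 1/(ωC) = 3240 Ω
Net reactance X = X_L − X_C = -1390 Ω
Z = 1400 − j1390 Ω
|Z| = √(1400² + 1390²) = 1970 Ω
∠Z = arctan(-1390/1400) = -44.9°
cos φ = cos(-44.9°) = 0.709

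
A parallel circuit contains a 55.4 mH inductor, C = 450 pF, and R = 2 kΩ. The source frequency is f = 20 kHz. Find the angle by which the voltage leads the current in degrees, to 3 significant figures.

9.88°

ω = 2πf = 125700 rad/s
X_L = ωL = 6960 Ω
X_C = 1/(ωC) = 17700 Ω
Parallel: admittances add. Y = 1/R + 1/(jωL) + jωC
Y = (0.000500 − j8.71e-05) S
|Y| = 0.000508 S → |Z| = 1/|Y| = 1970 Ω, ∠Z = −∠Y = 9.88°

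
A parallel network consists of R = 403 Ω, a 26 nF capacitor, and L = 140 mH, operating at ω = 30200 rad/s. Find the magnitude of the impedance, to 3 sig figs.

X_L = ωL = 4230 Ω
X_C = 1/(ωC) = 1270 Ω
Parallel: admittances add. Y = 1/R + 1/(jωL) + jωC
Y = (0.00248 + j0.000549) S
|Y| = 0.00254 S → |Z| = 1/|Y| = 393 Ω, ∠Z = −∠Y = -12.5°

393 Ω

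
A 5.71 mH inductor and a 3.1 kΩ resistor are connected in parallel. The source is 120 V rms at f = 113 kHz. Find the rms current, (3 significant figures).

48.7 mA

ω = 2πf = 710000 rad/s
X_L = ωL = 4050 Ω
Parallel: admittances add. Y = 1/R + 1/(jωL)
Y = (0.000323 − j0.000247) S
|Y| = 0.000406 S → |Z| = 1/|Y| = 2460 Ω, ∠Z = −∠Y = 37.4°
I = V/|Z| = 120/2460 = 48.7 mA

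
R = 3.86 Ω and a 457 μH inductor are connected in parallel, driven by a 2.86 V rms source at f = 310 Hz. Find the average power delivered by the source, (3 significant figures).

ω = 2πf = 1948 rad/s
X_L = ωL = 0.890 Ω
Parallel: admittances add. Y = 1/R + 1/(jωL)
Y = (0.259 − j1.12) S
|Y| = 1.15 S → |Z| = 1/|Y| = 0.867 Ω, ∠Z = −∠Y = 77.0°
I = V/|Z| = 3.30 A
P = VI cos φ = 2.86 × 3.30 × cos(77.0°) = 2.12 W

2.12 W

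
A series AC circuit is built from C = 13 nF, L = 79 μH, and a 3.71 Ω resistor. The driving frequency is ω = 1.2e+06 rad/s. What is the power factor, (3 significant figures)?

X_L = ωL = 94.8 Ω
X_C = 1/(ωC) = 64.1 Ω
Net reactance X = X_L − X_C = 30.7 Ω
Z = 3.71 + j30.7 Ω
|Z| = √(3.71² + 30.7²) = 30.9 Ω
∠Z = arctan(30.7/3.71) = 83.1°
cos φ = cos(83.1°) = 0.120

0.120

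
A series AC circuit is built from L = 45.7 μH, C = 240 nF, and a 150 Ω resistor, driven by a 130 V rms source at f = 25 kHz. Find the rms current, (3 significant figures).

860 mA

ω = 2πf = 157100 rad/s
X_L = ωL = 7.18 Ω
X_C = 1/(ωC) = 26.5 Ω
Net reactance X = X_L − X_C = -19.3 Ω
Z = 150 − j19.3 Ω
|Z| = √(150² + 19.3²) = 151 Ω
I = V/|Z| = 130/151 = 860 mA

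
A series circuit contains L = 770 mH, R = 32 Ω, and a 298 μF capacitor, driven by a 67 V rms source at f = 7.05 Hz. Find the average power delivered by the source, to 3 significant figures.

ω = 2πf = 44.30 rad/s
X_L = ωL = 34.1 Ω
X_C = 1/(ωC) = 75.8 Ω
Net reactance X = X_L − X_C = -41.6 Ω
Z = 32.0 − j41.6 Ω
|Z| = √(32.0² + 41.6²) = 52.5 Ω
∠Z = arctan(-41.6/32.0) = -52.5°
I = V/|Z| = 1.28 A
P = VI cos φ = 67 × 1.28 × cos(-52.5°) = 52.1 W

52.1 W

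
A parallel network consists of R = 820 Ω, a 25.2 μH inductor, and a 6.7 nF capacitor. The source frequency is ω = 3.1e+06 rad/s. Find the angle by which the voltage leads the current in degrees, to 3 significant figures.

X_L = ωL = 78.1 Ω
X_C = 1/(ωC) = 48.1 Ω
Parallel: admittances add. Y = 1/R + 1/(jωL) + jωC
Y = (0.00122 + j0.00797) S
|Y| = 0.00806 S → |Z| = 1/|Y| = 124 Ω, ∠Z = −∠Y = -81.3°

-81.3°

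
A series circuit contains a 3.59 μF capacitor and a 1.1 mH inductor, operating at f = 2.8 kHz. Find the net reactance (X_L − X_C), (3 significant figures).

ω = 2πf = 17590 rad/s
X_L = ωL = 19.4 Ω
X_C = 1/(ωC) = 15.8 Ω
X = 19.4 − 15.8 = 3.52 Ω

3.52 Ω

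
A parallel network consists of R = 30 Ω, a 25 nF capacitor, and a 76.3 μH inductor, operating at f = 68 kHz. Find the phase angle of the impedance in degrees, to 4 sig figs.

ω = 2πf = 427300 rad/s
X_L = ωL = 32.60 Ω
X_C = 1/(ωC) = 93.62 Ω
Parallel: admittances add. Y = 1/R + 1/(jωL) + jωC
Y = (0.03333 − j0.01999) S
|Y| = 0.03887 S → |Z| = 1/|Y| = 25.73 Ω, ∠Z = −∠Y = 30.96°

30.96°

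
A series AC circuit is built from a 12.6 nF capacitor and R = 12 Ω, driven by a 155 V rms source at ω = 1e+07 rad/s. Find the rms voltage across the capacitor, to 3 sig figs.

85.5 V

X_C = 1/(ωC) = 7.94 Ω
Z = 12.0 − j7.94 Ω
|Z| = √(12.0² + 7.94²) = 14.4 Ω
I = V/|Z| = 10.8 A
V_C = I·|Z_C| = 10.8 × 7.94 = 85.5 V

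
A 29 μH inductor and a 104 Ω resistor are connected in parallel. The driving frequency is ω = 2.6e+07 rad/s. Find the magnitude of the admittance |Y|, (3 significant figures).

X_L = ωL = 754 Ω
Parallel: admittances add. Y = 1/R + 1/(jωL)
Y = (0.00962 − j0.00133) S
|Y| = 0.00971 S → |Z| = 1/|Y| = 103 Ω, ∠Z = −∠Y = 7.85°

9.71 mS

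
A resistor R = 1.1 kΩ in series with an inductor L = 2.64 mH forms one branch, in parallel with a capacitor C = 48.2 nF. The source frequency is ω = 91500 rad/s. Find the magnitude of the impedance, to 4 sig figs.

232.1 Ω

X_L = ωL = 241.6 Ω
X_C = 1/(ωC) = 226.7 Ω
Branch 1 (R+jX_L): Z₁ = 1100 + j241.6 Ω, |Z₁| = 1126 Ω
Branch 2 (−jX_C): Z₂ = −j226.7 Ω
Parallel: Z = Z₁Z₂/(Z₁+Z₂), |Z| = 232.1 Ω, ∠Z = -78.39°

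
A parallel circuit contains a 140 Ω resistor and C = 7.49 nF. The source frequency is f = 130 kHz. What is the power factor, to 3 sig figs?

ω = 2πf = 816800 rad/s
X_C = 1/(ωC) = 163 Ω
Parallel: admittances add. Y = 1/R + jωC
Y = (0.00714 + j0.00612) S
|Y| = 0.00940 S → |Z| = 1/|Y| = 106 Ω, ∠Z = −∠Y = -40.6°
cos φ = cos(-40.6°) = 0.759

0.759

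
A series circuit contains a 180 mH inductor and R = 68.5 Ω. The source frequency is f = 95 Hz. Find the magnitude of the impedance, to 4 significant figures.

127.4 Ω

ω = 2πf = 596.9 rad/s
X_L = ωL = 107.4 Ω
Z = 68.50 + j107.4 Ω
|Z| = √(68.50² + 107.4²) = 127.4 Ω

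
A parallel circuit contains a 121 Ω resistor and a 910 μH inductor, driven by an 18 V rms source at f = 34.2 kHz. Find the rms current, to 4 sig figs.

174.9 mA

ω = 2πf = 214900 rad/s
X_L = ωL = 195.5 Ω
Parallel: admittances add. Y = 1/R + 1/(jωL)
Y = (0.008264 − j0.005114) S
|Y| = 0.009719 S → |Z| = 1/|Y| = 102.9 Ω, ∠Z = −∠Y = 31.75°
I = V/|Z| = 18/102.9 = 174.9 mA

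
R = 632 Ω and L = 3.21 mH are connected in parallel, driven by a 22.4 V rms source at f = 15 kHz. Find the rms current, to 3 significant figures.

82.1 mA

ω = 2πf = 94250 rad/s
X_L = ωL = 303 Ω
Parallel: admittances add. Y = 1/R + 1/(jωL)
Y = (0.00158 − j0.00331) S
|Y| = 0.00366 S → |Z| = 1/|Y| = 273 Ω, ∠Z = −∠Y = 64.4°
I = V/|Z| = 22.4/273 = 82.1 mA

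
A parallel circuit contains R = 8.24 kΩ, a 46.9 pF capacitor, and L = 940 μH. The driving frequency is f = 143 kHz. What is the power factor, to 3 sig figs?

ω = 2πf = 898500 rad/s
X_L = ωL = 845 Ω
X_C = 1/(ωC) = 23700 Ω
Parallel: admittances add. Y = 1/R + 1/(jωL) + jωC
Y = (0.000121 − j0.00114) S
|Y| = 0.00115 S → |Z| = 1/|Y| = 871 Ω, ∠Z = −∠Y = 83.9°
cos φ = cos(83.9°) = 0.106

0.106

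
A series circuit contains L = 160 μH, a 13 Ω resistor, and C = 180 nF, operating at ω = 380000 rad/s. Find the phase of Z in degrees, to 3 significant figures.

74.3°

X_L = ωL = 60.8 Ω
X_C = 1/(ωC) = 14.6 Ω
Net reactance X = X_L − X_C = 46.2 Ω
Z = 13.0 + j46.2 Ω
|Z| = √(13.0² + 46.2²) = 48.0 Ω
∠Z = arctan(46.2/13.0) = 74.3°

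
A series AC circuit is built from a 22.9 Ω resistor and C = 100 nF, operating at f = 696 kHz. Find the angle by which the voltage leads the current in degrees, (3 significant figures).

ω = 2πf = 4.373e+06 rad/s
X_C = 1/(ωC) = 2.29 Ω
Z = 22.9 − j2.29 Ω
|Z| = √(22.9² + 2.29²) = 23.0 Ω
∠Z = arctan(-2.29/22.9) = -5.70°

-5.70°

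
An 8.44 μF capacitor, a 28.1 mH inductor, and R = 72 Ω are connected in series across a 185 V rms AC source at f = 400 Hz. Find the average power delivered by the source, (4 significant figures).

429.7 W

ω = 2πf = 2513 rad/s
X_L = ωL = 70.62 Ω
X_C = 1/(ωC) = 47.14 Ω
Net reactance X = X_L − X_C = 23.48 Ω
Z = 72.00 + j23.48 Ω
|Z| = √(72.00² + 23.48²) = 75.73 Ω
∠Z = arctan(23.48/72.00) = 18.06°
I = V/|Z| = 2.443 A
P = VI cos φ = 185 × 2.443 × cos(18.06°) = 429.7 W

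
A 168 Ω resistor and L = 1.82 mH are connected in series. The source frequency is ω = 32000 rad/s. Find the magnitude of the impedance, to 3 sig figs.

X_L = ωL = 58.2 Ω
Z = 168 + j58.2 Ω
|Z| = √(168² + 58.2²) = 178 Ω

178 Ω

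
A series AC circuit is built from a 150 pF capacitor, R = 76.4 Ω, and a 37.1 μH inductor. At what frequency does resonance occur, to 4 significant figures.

ω₀ = 1/√(LC) = 1/√(3.71e-05 × 1.5e-10) = 1.341e+07 rad/s
f₀ = ω₀/(2π) = 2.133 MHz

2.133 MHz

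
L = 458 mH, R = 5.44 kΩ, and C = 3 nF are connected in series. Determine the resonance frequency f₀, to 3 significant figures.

ω₀ = 1/√(LC) = 1/√(0.458 × 3e-09) = 26980 rad/s
f₀ = ω₀/(2π) = 4.29 kHz

4.29 kHz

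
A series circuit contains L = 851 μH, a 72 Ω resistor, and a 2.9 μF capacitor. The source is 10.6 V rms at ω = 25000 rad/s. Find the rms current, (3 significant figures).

146 mA

X_L = ωL = 21.3 Ω
X_C = 1/(ωC) = 13.8 Ω
Net reactance X = X_L − X_C = 7.48 Ω
Z = 72.0 + j7.48 Ω
|Z| = √(72.0² + 7.48²) = 72.4 Ω
I = V/|Z| = 10.6/72.4 = 146 mA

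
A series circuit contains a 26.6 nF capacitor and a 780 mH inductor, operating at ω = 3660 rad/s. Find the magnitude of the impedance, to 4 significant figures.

7417 Ω

X_L = ωL = 2855 Ω
X_C = 1/(ωC) = 10270 Ω
Net reactance X = X_L − X_C = -7417 Ω
Z = − j7417 Ω
|Z| = √(0² + 7417²) = 7417 Ω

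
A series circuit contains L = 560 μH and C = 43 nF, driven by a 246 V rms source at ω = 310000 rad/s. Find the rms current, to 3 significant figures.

2.50 A

X_L = ωL = 174 Ω
X_C = 1/(ωC) = 75.0 Ω
Net reactance X = X_L − X_C = 98.6 Ω
Z = j98.6 Ω
|Z| = √(0² + 98.6²) = 98.6 Ω
I = V/|Z| = 246/98.6 = 2.50 A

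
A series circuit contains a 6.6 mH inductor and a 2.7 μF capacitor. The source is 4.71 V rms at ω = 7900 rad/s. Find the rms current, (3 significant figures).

896 mA

X_L = ωL = 52.1 Ω
X_C = 1/(ωC) = 46.9 Ω
Net reactance X = X_L − X_C = 5.26 Ω
Z = j5.26 Ω
|Z| = √(0² + 5.26²) = 5.26 Ω
I = V/|Z| = 4.71/5.26 = 896 mA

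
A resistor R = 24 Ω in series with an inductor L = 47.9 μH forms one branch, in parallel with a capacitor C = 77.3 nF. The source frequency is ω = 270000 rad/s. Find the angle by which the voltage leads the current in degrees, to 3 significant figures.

X_L = ωL = 12.9 Ω
X_C = 1/(ωC) = 47.9 Ω
Branch 1 (R+jX_L): Z₁ = 24.0 + j12.9 Ω, |Z₁| = 27.3 Ω
Branch 2 (−jX_C): Z₂ = −j47.9 Ω
Parallel: Z = Z₁Z₂/(Z₁+Z₂), |Z| = 30.8 Ω, ∠Z = -6.13°

-6.13°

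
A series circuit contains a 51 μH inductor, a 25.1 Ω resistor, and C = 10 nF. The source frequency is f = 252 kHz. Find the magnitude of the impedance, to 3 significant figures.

ω = 2πf = 1.583e+06 rad/s
X_L = ωL = 80.8 Ω
X_C = 1/(ωC) = 63.2 Ω
Net reactance X = X_L − X_C = 17.6 Ω
Z = 25.1 + j17.6 Ω
|Z| = √(25.1² + 17.6²) = 30.7 Ω

30.7 Ω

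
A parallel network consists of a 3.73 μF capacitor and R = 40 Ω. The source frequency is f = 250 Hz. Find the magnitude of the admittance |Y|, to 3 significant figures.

25.7 mS

ω = 2πf = 1571 rad/s
X_C = 1/(ωC) = 171 Ω
Parallel: admittances add. Y = 1/R + jωC
Y = (0.0250 + j0.00586) S
|Y| = 0.0257 S → |Z| = 1/|Y| = 38.9 Ω, ∠Z = −∠Y = -13.2°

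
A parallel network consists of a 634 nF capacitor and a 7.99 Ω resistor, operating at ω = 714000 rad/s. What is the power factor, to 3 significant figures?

X_C = 1/(ωC) = 2.21 Ω
Parallel: admittances add. Y = 1/R + jωC
Y = (0.125 + j0.453) S
|Y| = 0.470 S → |Z| = 1/|Y| = 2.13 Ω, ∠Z = −∠Y = -74.5°
cos φ = cos(-74.5°) = 0.266

0.266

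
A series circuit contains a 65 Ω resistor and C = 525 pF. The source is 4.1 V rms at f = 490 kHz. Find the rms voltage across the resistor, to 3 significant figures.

ω = 2πf = 3.079e+06 rad/s
X_C = 1/(ωC) = 619 Ω
Z = 65.0 − j619 Ω
|Z| = √(65.0² + 619²) = 622 Ω
I = V/|Z| = 6.59 mA
V_R = I·|Z_R| = 0.00659 × 65.0 = 0.428 V

0.428 V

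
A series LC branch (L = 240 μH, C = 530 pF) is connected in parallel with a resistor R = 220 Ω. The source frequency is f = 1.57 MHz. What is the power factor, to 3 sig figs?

0.995

ω = 2πf = 9.865e+06 rad/s
X_L = ωL = 2370 Ω
X_C = 1/(ωC) = 191 Ω
Branch 1: Z₁ = R = 220 Ω
Branch 2 (series LC): Z₂ = j(X_L − X_C) = j2180 Ω
Parallel: Z = Z₁Z₂/(Z₁+Z₂), |Z| = 219 Ω, ∠Z = 5.77°
cos φ = cos(5.77°) = 0.995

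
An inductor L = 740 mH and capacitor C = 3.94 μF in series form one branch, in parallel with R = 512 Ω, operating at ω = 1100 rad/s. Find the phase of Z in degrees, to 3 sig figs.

41.3°

X_L = ωL = 814 Ω
X_C = 1/(ωC) = 231 Ω
Branch 1: Z₁ = R = 512 Ω
Branch 2 (series LC): Z₂ = j(X_L − X_C) = j583 Ω
Parallel: Z = Z₁Z₂/(Z₁+Z₂), |Z| = 385 Ω, ∠Z = 41.3°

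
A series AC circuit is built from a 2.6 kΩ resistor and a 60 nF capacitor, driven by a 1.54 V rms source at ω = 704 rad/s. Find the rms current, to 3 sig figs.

64.7 μA

X_C = 1/(ωC) = 23700 Ω
Z = 2600 − j23700 Ω
|Z| = √(2600² + 23700²) = 23800 Ω
I = V/|Z| = 1.54/23800 = 64.7 μA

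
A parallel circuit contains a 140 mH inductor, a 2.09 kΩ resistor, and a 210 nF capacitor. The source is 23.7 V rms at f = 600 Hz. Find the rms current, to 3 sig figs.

ω = 2πf = 3770 rad/s
X_L = ωL = 528 Ω
X_C = 1/(ωC) = 1260 Ω
Parallel: admittances add. Y = 1/R + 1/(jωL) + jωC
Y = (0.000478 − j0.00110) S
|Y| = 0.00120 S → |Z| = 1/|Y| = 832 Ω, ∠Z = −∠Y = 66.5°
I = V/|Z| = 23.7/832 = 28.5 mA

28.5 mA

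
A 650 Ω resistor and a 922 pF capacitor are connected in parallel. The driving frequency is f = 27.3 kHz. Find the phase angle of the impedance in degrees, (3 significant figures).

ω = 2πf = 171500 rad/s
X_C = 1/(ωC) = 6320 Ω
Parallel: admittances add. Y = 1/R + jωC
Y = (0.00154 + j0.000158) S
|Y| = 0.00155 S → |Z| = 1/|Y| = 647 Ω, ∠Z = −∠Y = -5.87°

-5.87°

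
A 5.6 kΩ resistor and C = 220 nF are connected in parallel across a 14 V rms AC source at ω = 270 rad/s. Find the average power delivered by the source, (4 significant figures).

35.00 mW

X_C = 1/(ωC) = 16840 Ω
Parallel: admittances add. Y = 1/R + jωC
Y = (0.0001786 + j5.94e-05) S
|Y| = 0.0001882 S → |Z| = 1/|Y| = 5314 Ω, ∠Z = −∠Y = -18.40°
I = V/|Z| = 2.635 mA
P = VI cos φ = 14 × 0.002635 × cos(-18.40°) = 35.00 mW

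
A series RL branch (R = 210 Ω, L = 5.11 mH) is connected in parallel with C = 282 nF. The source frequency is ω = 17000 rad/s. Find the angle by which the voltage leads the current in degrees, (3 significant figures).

-37.4°

X_L = ωL = 86.9 Ω
X_C = 1/(ωC) = 209 Ω
Branch 1 (R+jX_L): Z₁ = 210 + j86.9 Ω, |Z₁| = 227 Ω
Branch 2 (−jX_C): Z₂ = −j209 Ω
Parallel: Z = Z₁Z₂/(Z₁+Z₂), |Z| = 195 Ω, ∠Z = -37.4°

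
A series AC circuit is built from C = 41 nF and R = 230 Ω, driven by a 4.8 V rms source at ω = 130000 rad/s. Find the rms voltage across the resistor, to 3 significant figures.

X_C = 1/(ωC) = 188 Ω
Z = 230 − j188 Ω
|Z| = √(230² + 188²) = 297 Ω
I = V/|Z| = 16.2 mA
V_R = I·|Z_R| = 0.0162 × 230 = 3.72 V

3.72 V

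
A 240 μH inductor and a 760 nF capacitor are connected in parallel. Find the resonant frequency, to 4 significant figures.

11.78 kHz

ω₀ = 1/√(LC) = 1/√(0.00024 × 7.6e-07) = 74040 rad/s
f₀ = ω₀/(2π) = 11.78 kHz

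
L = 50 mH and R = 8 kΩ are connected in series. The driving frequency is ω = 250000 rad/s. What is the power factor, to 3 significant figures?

X_L = ωL = 12500 Ω
Z = 8000 + j12500 Ω
|Z| = √(8000² + 12500²) = 14800 Ω
∠Z = arctan(12500/8000) = 57.4°
cos φ = cos(57.4°) = 0.539

0.539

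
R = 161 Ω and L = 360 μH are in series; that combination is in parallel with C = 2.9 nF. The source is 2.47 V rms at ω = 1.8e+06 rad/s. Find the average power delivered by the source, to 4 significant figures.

X_L = ωL = 648.0 Ω
X_C = 1/(ωC) = 191.6 Ω
Branch 1 (R+jX_L): Z₁ = 161.0 + j648.0 Ω, |Z₁| = 667.7 Ω
Branch 2 (−jX_C): Z₂ = −j191.6 Ω
Parallel: Z = Z₁Z₂/(Z₁+Z₂), |Z| = 264.3 Ω, ∠Z = -84.52°
I = V/|Z| = 9.346 mA
P = VI cos φ = 2.47 × 0.009346 × cos(-84.52°) = 2.203 mW

2.203 mW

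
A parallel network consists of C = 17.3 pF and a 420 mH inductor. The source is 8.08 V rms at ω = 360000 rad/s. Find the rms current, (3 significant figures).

3.12 μA

X_L = ωL = 151000 Ω
X_C = 1/(ωC) = 161000 Ω
Parallel: admittances add. Y = 1/(jωL) + jωC
Y = (0 − j3.86e-07) S
|Y| = 3.86e-07 S → |Z| = 1/|Y| = 2.59e+06 Ω, ∠Z = −∠Y = 90.0°
I = V/|Z| = 8.08/2.59e+06 = 3.12 μA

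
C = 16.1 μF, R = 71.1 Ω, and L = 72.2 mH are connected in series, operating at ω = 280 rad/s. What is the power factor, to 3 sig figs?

0.333

X_L = ωL = 20.2 Ω
X_C = 1/(ωC) = 222 Ω
Net reactance X = X_L − X_C = -202 Ω
Z = 71.1 − j202 Ω
|Z| = √(71.1² + 202²) = 214 Ω
∠Z = arctan(-202/71.1) = -70.6°
cos φ = cos(-70.6°) = 0.333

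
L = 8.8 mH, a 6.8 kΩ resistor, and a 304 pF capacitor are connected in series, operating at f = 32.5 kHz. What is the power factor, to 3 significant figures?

ω = 2πf = 204200 rad/s
X_L = ωL = 1800 Ω
X_C = 1/(ωC) = 16100 Ω
Net reactance X = X_L − X_C = -14300 Ω
Z = 6800 − j14300 Ω
|Z| = √(6800² + 14300²) = 15800 Ω
∠Z = arctan(-14300/6800) = -64.6°
cos φ = cos(-64.6°) = 0.429

0.429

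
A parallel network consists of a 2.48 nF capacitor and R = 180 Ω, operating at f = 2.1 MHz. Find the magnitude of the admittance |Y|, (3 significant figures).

ω = 2πf = 1.319e+07 rad/s
X_C = 1/(ωC) = 30.6 Ω
Parallel: admittances add. Y = 1/R + jωC
Y = (0.00556 + j0.0327) S
|Y| = 0.0332 S → |Z| = 1/|Y| = 30.1 Ω, ∠Z = −∠Y = -80.4°

33.2 mS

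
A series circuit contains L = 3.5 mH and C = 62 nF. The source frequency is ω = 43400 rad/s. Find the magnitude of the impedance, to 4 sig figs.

X_L = ωL = 151.9 Ω
X_C = 1/(ωC) = 371.6 Ω
Net reactance X = X_L − X_C = -219.7 Ω
Z = − j219.7 Ω
|Z| = √(0² + 219.7²) = 219.7 Ω

219.7 Ω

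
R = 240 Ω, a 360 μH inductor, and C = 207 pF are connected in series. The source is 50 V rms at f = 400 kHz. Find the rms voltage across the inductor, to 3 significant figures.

43.3 V

ω = 2πf = 2.513e+06 rad/s
X_L = ωL = 905 Ω
X_C = 1/(ωC) = 1920 Ω
Net reactance X = X_L − X_C = -1020 Ω
Z = 240 − j1020 Ω
|Z| = √(240² + 1020²) = 1050 Ω
I = V/|Z| = 47.8 mA
V_L = I·|Z_L| = 0.0478 × 905 = 43.3 V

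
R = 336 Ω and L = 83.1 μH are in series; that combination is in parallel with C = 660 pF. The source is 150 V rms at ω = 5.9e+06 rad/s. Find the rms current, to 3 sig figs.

402 mA

X_L = ωL = 490 Ω
X_C = 1/(ωC) = 257 Ω
Branch 1 (R+jX_L): Z₁ = 336 + j490 Ω, |Z₁| = 594 Ω
Branch 2 (−jX_C): Z₂ = −j257 Ω
Parallel: Z = Z₁Z₂/(Z₁+Z₂), |Z| = 373 Ω, ∠Z = -69.2°
I = V/|Z| = 150/373 = 402 mA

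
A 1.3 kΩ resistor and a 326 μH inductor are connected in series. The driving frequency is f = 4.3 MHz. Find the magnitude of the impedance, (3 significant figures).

ω = 2πf = 2.702e+07 rad/s
X_L = ωL = 8810 Ω
Z = 1300 + j8810 Ω
|Z| = √(1300² + 8810²) = 8900 Ω

8900 Ω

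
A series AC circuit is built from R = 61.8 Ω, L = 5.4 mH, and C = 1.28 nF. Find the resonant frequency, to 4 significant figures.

60.54 kHz

ω₀ = 1/√(LC) = 1/√(0.0054 × 1.28e-09) = 380400 rad/s
f₀ = ω₀/(2π) = 60.54 kHz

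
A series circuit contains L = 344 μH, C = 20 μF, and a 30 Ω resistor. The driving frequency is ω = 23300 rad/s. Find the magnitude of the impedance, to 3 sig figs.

30.6 Ω

X_L = ωL = 8.02 Ω
X_C = 1/(ωC) = 2.15 Ω
Net reactance X = X_L − X_C = 5.87 Ω
Z = 30.0 + j5.87 Ω
|Z| = √(30.0² + 5.87²) = 30.6 Ω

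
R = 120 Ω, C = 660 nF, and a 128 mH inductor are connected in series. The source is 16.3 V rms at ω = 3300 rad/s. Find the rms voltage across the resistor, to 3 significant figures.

15.6 V

X_L = ωL = 422 Ω
X_C = 1/(ωC) = 459 Ω
Net reactance X = X_L − X_C = -36.7 Ω
Z = 120 − j36.7 Ω
|Z| = √(120² + 36.7²) = 125 Ω
I = V/|Z| = 130 mA
V_R = I·|Z_R| = 0.130 × 120 = 15.6 V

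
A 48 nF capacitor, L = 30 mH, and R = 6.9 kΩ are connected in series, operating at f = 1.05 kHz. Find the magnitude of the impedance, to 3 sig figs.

ω = 2πf = 6597 rad/s
X_L = ωL = 198 Ω
X_C = 1/(ωC) = 3160 Ω
Net reactance X = X_L − X_C = -2960 Ω
Z = 6900 − j2960 Ω
|Z| = √(6900² + 2960²) = 7510 Ω

7510 Ω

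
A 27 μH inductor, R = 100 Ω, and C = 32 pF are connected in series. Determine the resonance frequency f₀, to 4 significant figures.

5.415 MHz

ω₀ = 1/√(LC) = 1/√(2.7e-05 × 3.2e-11) = 3.402e+07 rad/s
f₀ = ω₀/(2π) = 5.415 MHz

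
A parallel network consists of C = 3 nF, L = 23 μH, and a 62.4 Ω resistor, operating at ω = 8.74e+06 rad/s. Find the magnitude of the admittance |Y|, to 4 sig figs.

26.61 mS

X_L = ωL = 201.0 Ω
X_C = 1/(ωC) = 38.14 Ω
Parallel: admittances add. Y = 1/R + 1/(jωL) + jωC
Y = (0.01603 + j0.02125) S
|Y| = 0.02661 S → |Z| = 1/|Y| = 37.58 Ω, ∠Z = −∠Y = -52.97°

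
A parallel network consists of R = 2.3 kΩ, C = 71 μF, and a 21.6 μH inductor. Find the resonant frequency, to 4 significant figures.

4.064 kHz

ω₀ = 1/√(LC) = 1/√(2.16e-05 × 7.1e-05) = 25540 rad/s
f₀ = ω₀/(2π) = 4.064 kHz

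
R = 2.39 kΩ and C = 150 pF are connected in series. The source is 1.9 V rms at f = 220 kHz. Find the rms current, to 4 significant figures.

353.0 μA

ω = 2πf = 1.382e+06 rad/s
X_C = 1/(ωC) = 4823 Ω
Z = 2390 − j4823 Ω
|Z| = √(2390² + 4823²) = 5383 Ω
I = V/|Z| = 1.9/5383 = 353.0 μA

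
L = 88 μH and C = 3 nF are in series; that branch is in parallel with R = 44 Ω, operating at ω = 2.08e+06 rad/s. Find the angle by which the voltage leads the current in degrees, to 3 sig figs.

X_L = ωL = 183 Ω
X_C = 1/(ωC) = 160 Ω
Branch 1: Z₁ = R = 44.0 Ω
Branch 2 (series LC): Z₂ = j(X_L − X_C) = j22.8 Ω
Parallel: Z = Z₁Z₂/(Z₁+Z₂), |Z| = 20.2 Ω, ∠Z = 62.6°

62.6°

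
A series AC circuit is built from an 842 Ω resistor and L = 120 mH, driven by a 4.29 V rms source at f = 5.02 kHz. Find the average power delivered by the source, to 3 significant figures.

ω = 2πf = 31540 rad/s
X_L = ωL = 3780 Ω
Z = 842 + j3780 Ω
|Z| = √(842² + 3780²) = 3880 Ω
∠Z = arctan(3780/842) = 77.5°
I = V/|Z| = 1.11 mA
P = VI cos φ = 4.29 × 0.00111 × cos(77.5°) = 1.03 mW

1.03 mW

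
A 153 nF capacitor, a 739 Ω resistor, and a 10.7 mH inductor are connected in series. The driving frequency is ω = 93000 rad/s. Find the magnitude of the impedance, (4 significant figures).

X_L = ωL = 995.1 Ω
X_C = 1/(ωC) = 70.28 Ω
Net reactance X = X_L − X_C = 924.8 Ω
Z = 739.0 + j924.8 Ω
|Z| = √(739.0² + 924.8²) = 1184 Ω

1184 Ω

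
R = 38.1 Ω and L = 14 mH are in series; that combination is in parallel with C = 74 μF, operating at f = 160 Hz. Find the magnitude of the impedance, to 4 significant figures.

ω = 2πf = 1005 rad/s
X_L = ωL = 14.07 Ω
X_C = 1/(ωC) = 13.44 Ω
Branch 1 (R+jX_L): Z₁ = 38.10 + j14.07 Ω, |Z₁| = 40.62 Ω
Branch 2 (−jX_C): Z₂ = −j13.44 Ω
Parallel: Z = Z₁Z₂/(Z₁+Z₂), |Z| = 14.33 Ω, ∠Z = -70.68°

14.33 Ω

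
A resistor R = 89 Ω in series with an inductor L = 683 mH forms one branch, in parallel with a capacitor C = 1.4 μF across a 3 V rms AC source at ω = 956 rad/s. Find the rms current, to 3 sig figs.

790 μA

X_L = ωL = 653 Ω
X_C = 1/(ωC) = 747 Ω
Branch 1 (R+jX_L): Z₁ = 89.0 + j653 Ω, |Z₁| = 659 Ω
Branch 2 (−jX_C): Z₂ = −j747 Ω
Parallel: Z = Z₁Z₂/(Z₁+Z₂), |Z| = 3800 Ω, ∠Z = 38.9°
I = V/|Z| = 3/3800 = 790 μA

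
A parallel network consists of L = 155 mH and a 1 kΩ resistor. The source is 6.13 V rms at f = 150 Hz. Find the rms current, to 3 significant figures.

ω = 2πf = 942.5 rad/s
X_L = ωL = 146 Ω
Parallel: admittances add. Y = 1/R + 1/(jωL)
Y = (0.00100 − j0.00685) S
|Y| = 0.00692 S → |Z| = 1/|Y| = 145 Ω, ∠Z = −∠Y = 81.7°
I = V/|Z| = 6.13/145 = 42.4 mA

42.4 mA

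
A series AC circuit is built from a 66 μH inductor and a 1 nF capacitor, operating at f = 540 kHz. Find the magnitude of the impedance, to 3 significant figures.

ω = 2πf = 3.393e+06 rad/s
X_L = ωL = 224 Ω
X_C = 1/(ωC) = 295 Ω
Net reactance X = X_L − X_C = -70.8 Ω
Z = − j70.8 Ω
|Z| = √(0² + 70.8²) = 70.8 Ω

70.8 Ω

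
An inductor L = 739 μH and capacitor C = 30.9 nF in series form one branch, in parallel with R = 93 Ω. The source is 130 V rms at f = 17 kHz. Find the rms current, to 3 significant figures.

ω = 2πf = 106800 rad/s
X_L = ωL = 78.9 Ω
X_C = 1/(ωC) = 303 Ω
Branch 1: Z₁ = R = 93.0 Ω
Branch 2 (series LC): Z₂ = j(X_L − X_C) = −j224 Ω
Parallel: Z = Z₁Z₂/(Z₁+Z₂), |Z| = 85.9 Ω, ∠Z = -22.5°
I = V/|Z| = 130/85.9 = 1.51 A

1.51 A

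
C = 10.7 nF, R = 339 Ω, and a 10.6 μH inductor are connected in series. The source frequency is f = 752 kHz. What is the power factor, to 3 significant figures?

0.996

ω = 2πf = 4.725e+06 rad/s
X_L = ωL = 50.1 Ω
X_C = 1/(ωC) = 19.8 Ω
Net reactance X = X_L − X_C = 30.3 Ω
Z = 339 + j30.3 Ω
|Z| = √(339² + 30.3²) = 340 Ω
∠Z = arctan(30.3/339) = 5.11°
cos φ = cos(5.11°) = 0.996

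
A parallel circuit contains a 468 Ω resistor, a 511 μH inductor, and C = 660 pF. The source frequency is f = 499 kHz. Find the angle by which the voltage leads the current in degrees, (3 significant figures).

-34.1°

ω = 2πf = 3.135e+06 rad/s
X_L = ωL = 1600 Ω
X_C = 1/(ωC) = 483 Ω
Parallel: admittances add. Y = 1/R + 1/(jωL) + jωC
Y = (0.00214 + j0.00145) S
|Y| = 0.00258 S → |Z| = 1/|Y| = 388 Ω, ∠Z = −∠Y = -34.1°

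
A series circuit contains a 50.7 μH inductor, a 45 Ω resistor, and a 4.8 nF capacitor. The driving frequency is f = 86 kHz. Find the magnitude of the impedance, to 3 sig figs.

361 Ω

ω = 2πf = 540400 rad/s
X_L = ωL = 27.4 Ω
X_C = 1/(ωC) = 386 Ω
Net reactance X = X_L − X_C = -358 Ω
Z = 45.0 − j358 Ω
|Z| = √(45.0² + 358²) = 361 Ω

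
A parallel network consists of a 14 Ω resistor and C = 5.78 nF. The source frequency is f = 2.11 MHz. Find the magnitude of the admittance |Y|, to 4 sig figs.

ω = 2πf = 1.326e+07 rad/s
X_C = 1/(ωC) = 13.05 Ω
Parallel: admittances add. Y = 1/R + jωC
Y = (0.07143 + j0.07663) S
|Y| = 0.1048 S → |Z| = 1/|Y| = 9.546 Ω, ∠Z = −∠Y = -47.01°

104.8 mS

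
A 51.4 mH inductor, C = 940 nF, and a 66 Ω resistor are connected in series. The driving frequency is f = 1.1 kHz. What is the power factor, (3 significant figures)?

0.312

ω = 2πf = 6912 rad/s
X_L = ωL = 355 Ω
X_C = 1/(ωC) = 154 Ω
Net reactance X = X_L − X_C = 201 Ω
Z = 66.0 + j201 Ω
|Z| = √(66.0² + 201²) = 212 Ω
∠Z = arctan(201/66.0) = 71.8°
cos φ = cos(71.8°) = 0.312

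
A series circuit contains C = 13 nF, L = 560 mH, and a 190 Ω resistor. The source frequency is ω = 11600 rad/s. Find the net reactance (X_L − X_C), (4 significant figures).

X_L = ωL = 6496 Ω
X_C = 1/(ωC) = 6631 Ω
X = 6496 − 6631 = -135.3 Ω

-135.3 Ω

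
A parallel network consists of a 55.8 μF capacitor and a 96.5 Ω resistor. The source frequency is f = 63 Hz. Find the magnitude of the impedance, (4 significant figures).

ω = 2πf = 395.8 rad/s
X_C = 1/(ωC) = 45.27 Ω
Parallel: admittances add. Y = 1/R + jωC
Y = (0.01036 + j0.02209) S
|Y| = 0.02440 S → |Z| = 1/|Y| = 40.99 Ω, ∠Z = −∠Y = -64.87°

40.99 Ω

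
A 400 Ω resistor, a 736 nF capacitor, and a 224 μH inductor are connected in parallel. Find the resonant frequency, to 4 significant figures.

ω₀ = 1/√(LC) = 1/√(0.000224 × 7.36e-07) = 77880 rad/s
f₀ = ω₀/(2π) = 12.40 kHz

12.40 kHz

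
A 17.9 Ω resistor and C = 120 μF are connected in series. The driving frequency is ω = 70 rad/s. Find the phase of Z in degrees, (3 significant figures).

-81.4°

X_C = 1/(ωC) = 119 Ω
Z = 17.9 − j119 Ω
|Z| = √(17.9² + 119²) = 120 Ω
∠Z = arctan(-119/17.9) = -81.4°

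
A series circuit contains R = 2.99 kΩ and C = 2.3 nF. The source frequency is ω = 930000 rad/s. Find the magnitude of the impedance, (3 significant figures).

X_C = 1/(ωC) = 468 Ω
Z = 2990 − j468 Ω
|Z| = √(2990² + 468²) = 3030 Ω

3030 Ω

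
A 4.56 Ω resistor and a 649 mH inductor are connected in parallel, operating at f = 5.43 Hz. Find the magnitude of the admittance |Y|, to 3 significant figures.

224 mS

ω = 2πf = 34.12 rad/s
X_L = ωL = 22.1 Ω
Parallel: admittances add. Y = 1/R + 1/(jωL)
Y = (0.219 − j0.0452) S
|Y| = 0.224 S → |Z| = 1/|Y| = 4.47 Ω, ∠Z = −∠Y = 11.6°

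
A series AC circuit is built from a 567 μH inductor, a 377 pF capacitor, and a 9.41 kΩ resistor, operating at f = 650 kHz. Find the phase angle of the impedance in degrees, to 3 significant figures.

ω = 2πf = 4.084e+06 rad/s
X_L = ωL = 2320 Ω
X_C = 1/(ωC) = 649 Ω
Net reactance X = X_L − X_C = 1670 Ω
Z = 9410 + j1670 Ω
|Z| = √(9410² + 1670²) = 9560 Ω
∠Z = arctan(1670/9410) = 10.0°

10.0°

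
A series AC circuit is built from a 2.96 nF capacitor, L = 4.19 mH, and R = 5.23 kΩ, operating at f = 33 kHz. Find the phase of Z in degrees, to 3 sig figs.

-8.27°

ω = 2πf = 207300 rad/s
X_L = ωL = 869 Ω
X_C = 1/(ωC) = 1630 Ω
Net reactance X = X_L − X_C = -761 Ω
Z = 5230 − j761 Ω
|Z| = √(5230² + 761²) = 5290 Ω
∠Z = arctan(-761/5230) = -8.27°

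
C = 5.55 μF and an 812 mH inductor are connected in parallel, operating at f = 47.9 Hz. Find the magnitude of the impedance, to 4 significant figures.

ω = 2πf = 301.0 rad/s
X_L = ωL = 244.4 Ω
X_C = 1/(ωC) = 598.7 Ω
Parallel: admittances add. Y = 1/(jωL) + jωC
Y = (0 − j0.002422) S
|Y| = 0.002422 S → |Z| = 1/|Y| = 413.0 Ω, ∠Z = −∠Y = 90.00°

413.0 Ω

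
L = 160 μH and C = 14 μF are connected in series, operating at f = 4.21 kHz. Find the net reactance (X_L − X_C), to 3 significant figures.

1.53 Ω

ω = 2πf = 26450 rad/s
X_L = ωL = 4.23 Ω
X_C = 1/(ωC) = 2.70 Ω
X = 4.23 − 2.70 = 1.53 Ω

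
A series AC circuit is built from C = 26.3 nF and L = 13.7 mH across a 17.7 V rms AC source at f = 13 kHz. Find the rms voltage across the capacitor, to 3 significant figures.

ω = 2πf = 81680 rad/s
X_L = ωL = 1120 Ω
X_C = 1/(ωC) = 466 Ω
Net reactance X = X_L − X_C = 654 Ω
Z = j654 Ω
|Z| = √(0² + 654²) = 654 Ω
I = V/|Z| = 27.1 mA
V_C = I·|Z_C| = 0.0271 × 466 = 12.6 V

12.6 V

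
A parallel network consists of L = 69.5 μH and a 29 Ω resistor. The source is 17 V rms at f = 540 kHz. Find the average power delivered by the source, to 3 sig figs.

9.97 W

ω = 2πf = 3.393e+06 rad/s
X_L = ωL = 236 Ω
Parallel: admittances add. Y = 1/R + 1/(jωL)
Y = (0.0345 − j0.00424) S
|Y| = 0.0347 S → |Z| = 1/|Y| = 28.8 Ω, ∠Z = −∠Y = 7.01°
I = V/|Z| = 591 mA
P = VI cos φ = 17 × 0.591 × cos(7.01°) = 9.97 W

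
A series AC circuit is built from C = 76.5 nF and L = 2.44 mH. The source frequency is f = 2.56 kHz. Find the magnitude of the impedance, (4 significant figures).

773.4 Ω

ω = 2πf = 16080 rad/s
X_L = ωL = 39.25 Ω
X_C = 1/(ωC) = 812.7 Ω
Net reactance X = X_L − X_C = -773.4 Ω
Z = − j773.4 Ω
|Z| = √(0² + 773.4²) = 773.4 Ω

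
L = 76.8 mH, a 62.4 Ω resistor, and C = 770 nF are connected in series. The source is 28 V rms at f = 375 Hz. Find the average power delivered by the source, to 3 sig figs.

ω = 2πf = 2356 rad/s
X_L = ωL = 181 Ω
X_C = 1/(ωC) = 551 Ω
Net reactance X = X_L − X_C = -370 Ω
Z = 62.4 − j370 Ω
|Z| = √(62.4² + 370²) = 375 Ω
∠Z = arctan(-370/62.4) = -80.4°
I = V/|Z| = 74.6 mA
P = VI cos φ = 28 × 0.0746 × cos(-80.4°) = 347 mW

347 mW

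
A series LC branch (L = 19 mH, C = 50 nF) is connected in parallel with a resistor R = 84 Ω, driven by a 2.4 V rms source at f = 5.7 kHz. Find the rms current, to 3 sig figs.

ω = 2πf = 35810 rad/s
X_L = ωL = 680 Ω
X_C = 1/(ωC) = 558 Ω
Branch 1: Z₁ = R = 84.0 Ω
Branch 2 (series LC): Z₂ = j(X_L − X_C) = j122 Ω
Parallel: Z = Z₁Z₂/(Z₁+Z₂), |Z| = 69.2 Ω, ∠Z = 34.5°
I = V/|Z| = 2.4/69.2 = 34.7 mA

34.7 mA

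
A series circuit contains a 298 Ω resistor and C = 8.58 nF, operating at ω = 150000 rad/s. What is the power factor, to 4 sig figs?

0.3581

X_C = 1/(ωC) = 777.0 Ω
Z = 298.0 − j777.0 Ω
|Z| = √(298.0² + 777.0²) = 832.2 Ω
∠Z = arctan(-777.0/298.0) = -69.02°
cos φ = cos(-69.02°) = 0.3581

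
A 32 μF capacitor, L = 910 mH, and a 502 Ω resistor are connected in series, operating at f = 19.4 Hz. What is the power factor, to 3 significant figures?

ω = 2πf = 121.9 rad/s
X_L = ωL = 111 Ω
X_C = 1/(ωC) = 256 Ω
Net reactance X = X_L − X_C = -145 Ω
Z = 502 − j145 Ω
|Z| = √(502² + 145²) = 523 Ω
∠Z = arctan(-145/502) = -16.2°
cos φ = cos(-16.2°) = 0.960

0.960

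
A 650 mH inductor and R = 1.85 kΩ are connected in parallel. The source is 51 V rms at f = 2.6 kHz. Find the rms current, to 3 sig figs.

28.0 mA

ω = 2πf = 16340 rad/s
X_L = ωL = 10600 Ω
Parallel: admittances add. Y = 1/R + 1/(jωL)
Y = (0.000541 − j9.42e-05) S
|Y| = 0.000549 S → |Z| = 1/|Y| = 1820 Ω, ∠Z = −∠Y = 9.88°
I = V/|Z| = 51/1820 = 28.0 mA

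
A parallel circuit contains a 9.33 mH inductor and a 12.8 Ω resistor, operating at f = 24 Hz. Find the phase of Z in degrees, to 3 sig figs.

83.7°

ω = 2πf = 150.8 rad/s
X_L = ωL = 1.41 Ω
Parallel: admittances add. Y = 1/R + 1/(jωL)
Y = (0.0781 − j0.711) S
|Y| = 0.715 S → |Z| = 1/|Y| = 1.40 Ω, ∠Z = −∠Y = 83.7°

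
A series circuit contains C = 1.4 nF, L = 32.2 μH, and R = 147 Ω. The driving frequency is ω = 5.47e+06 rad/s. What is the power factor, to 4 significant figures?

0.9552

X_L = ωL = 176.1 Ω
X_C = 1/(ωC) = 130.6 Ω
Net reactance X = X_L − X_C = 45.55 Ω
Z = 147.0 + j45.55 Ω
|Z| = √(147.0² + 45.55²) = 153.9 Ω
∠Z = arctan(45.55/147.0) = 17.22°
cos φ = cos(17.22°) = 0.9552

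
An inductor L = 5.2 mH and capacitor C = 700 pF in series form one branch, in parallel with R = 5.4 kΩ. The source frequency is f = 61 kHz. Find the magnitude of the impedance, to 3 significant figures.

1650 Ω

ω = 2πf = 383300 rad/s
X_L = ωL = 1990 Ω
X_C = 1/(ωC) = 3730 Ω
Branch 1: Z₁ = R = 5400 Ω
Branch 2 (series LC): Z₂ = j(X_L − X_C) = −j1730 Ω
Parallel: Z = Z₁Z₂/(Z₁+Z₂), |Z| = 1650 Ω, ∠Z = -72.2°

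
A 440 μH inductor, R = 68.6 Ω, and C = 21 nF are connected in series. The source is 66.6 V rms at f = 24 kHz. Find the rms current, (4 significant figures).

ω = 2πf = 150800 rad/s
X_L = ωL = 66.35 Ω
X_C = 1/(ωC) = 315.8 Ω
Net reactance X = X_L − X_C = -249.4 Ω
Z = 68.60 − j249.4 Ω
|Z| = √(68.60² + 249.4²) = 258.7 Ω
I = V/|Z| = 66.6/258.7 = 257.4 mA

257.4 mA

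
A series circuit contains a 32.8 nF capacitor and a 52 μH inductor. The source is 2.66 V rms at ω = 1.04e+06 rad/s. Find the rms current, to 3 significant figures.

X_L = ωL = 54.1 Ω
X_C = 1/(ωC) = 29.3 Ω
Net reactance X = X_L − X_C = 24.8 Ω
Z = j24.8 Ω
|Z| = √(0² + 24.8²) = 24.8 Ω
I = V/|Z| = 2.66/24.8 = 107 mA

107 mA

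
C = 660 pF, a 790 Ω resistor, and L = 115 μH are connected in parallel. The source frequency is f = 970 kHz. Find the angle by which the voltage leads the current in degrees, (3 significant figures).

ω = 2πf = 6.095e+06 rad/s
X_L = ωL = 701 Ω
X_C = 1/(ωC) = 249 Ω
Parallel: admittances add. Y = 1/R + 1/(jωL) + jωC
Y = (0.00127 + j0.00260) S
|Y| = 0.00289 S → |Z| = 1/|Y| = 346 Ω, ∠Z = −∠Y = -64.0°

-64.0°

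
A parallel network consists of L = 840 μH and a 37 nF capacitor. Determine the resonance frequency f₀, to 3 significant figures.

ω₀ = 1/√(LC) = 1/√(0.00084 × 3.7e-08) = 179400 rad/s
f₀ = ω₀/(2π) = 28.5 kHz

28.5 kHz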